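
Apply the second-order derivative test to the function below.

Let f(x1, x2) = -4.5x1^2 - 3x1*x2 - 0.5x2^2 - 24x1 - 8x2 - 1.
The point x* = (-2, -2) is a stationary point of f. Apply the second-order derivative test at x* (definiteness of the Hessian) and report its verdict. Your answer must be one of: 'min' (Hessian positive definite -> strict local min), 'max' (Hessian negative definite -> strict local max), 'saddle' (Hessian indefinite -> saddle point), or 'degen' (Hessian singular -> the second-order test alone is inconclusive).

Compute the Hessian H = grad^2 f:
  H = [[-9, -3], [-3, -1]]
Verify stationarity: grad f(x*) = H x* + g = (0, 0).
Eigenvalues of H: -10, 0.
H has a zero eigenvalue (singular; negative semidefinite but not definite), so H is neither positive definite, negative definite, nor indefinite. The second-order test alone is inconclusive -> degen.
(Indeed, f is constant along the null direction of H through x*, so x* is not a strict local extremum.)

degen


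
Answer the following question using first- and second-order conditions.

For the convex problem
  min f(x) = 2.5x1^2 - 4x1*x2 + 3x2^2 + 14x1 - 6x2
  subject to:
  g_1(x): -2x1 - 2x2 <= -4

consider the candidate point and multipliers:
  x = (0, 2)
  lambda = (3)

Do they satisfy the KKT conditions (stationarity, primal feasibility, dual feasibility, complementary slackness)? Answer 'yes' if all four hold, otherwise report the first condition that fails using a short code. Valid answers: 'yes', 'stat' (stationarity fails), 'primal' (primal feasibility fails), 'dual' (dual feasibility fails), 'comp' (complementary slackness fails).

Gradient of f: grad f(x) = Q x + c = (6, 6)
Constraint values g_i(x) = a_i^T x - b_i:
  g_1((0, 2)) = 0
Stationarity residual: grad f(x) + sum_i lambda_i a_i = (0, 0)
  -> stationarity OK
Primal feasibility (all g_i <= 0): OK
Dual feasibility (all lambda_i >= 0): OK
Complementary slackness (lambda_i * g_i(x) = 0 for all i): OK

Verdict: yes, KKT holds.

yes


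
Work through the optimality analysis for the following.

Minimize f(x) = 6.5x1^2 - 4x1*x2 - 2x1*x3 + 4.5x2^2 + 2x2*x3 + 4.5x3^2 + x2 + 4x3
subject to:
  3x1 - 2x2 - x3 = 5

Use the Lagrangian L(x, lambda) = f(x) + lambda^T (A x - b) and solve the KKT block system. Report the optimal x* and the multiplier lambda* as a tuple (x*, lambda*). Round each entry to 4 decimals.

Form the Lagrangian:
  L(x, lambda) = (1/2) x^T Q x + c^T x + lambda^T (A x - b)
Stationarity (grad_x L = 0): Q x + c + A^T lambda = 0.
Primal feasibility: A x = b.

This gives the KKT block system:
  [ Q   A^T ] [ x     ]   [-c ]
  [ A    0  ] [ lambda ] = [ b ]

Solving the linear system:
  x*      = (0.9274, -0.7699, -0.6781)
  lambda* = (-5.4973)
  f(x*)   = 12.0021

x* = (0.9274, -0.7699, -0.6781), lambda* = (-5.4973)


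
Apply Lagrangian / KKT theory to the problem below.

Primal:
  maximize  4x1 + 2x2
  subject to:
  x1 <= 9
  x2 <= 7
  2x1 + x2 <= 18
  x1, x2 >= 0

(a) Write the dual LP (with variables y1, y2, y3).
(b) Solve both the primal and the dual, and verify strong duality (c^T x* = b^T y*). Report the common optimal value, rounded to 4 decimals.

The standard primal-dual pair for 'max c^T x s.t. A x <= b, x >= 0' is:
  Dual:  min b^T y  s.t.  A^T y >= c,  y >= 0.

So the dual LP is:
  minimize  9y1 + 7y2 + 18y3
  subject to:
    y1 + 2y3 >= 4
    y2 + y3 >= 2
    y1, y2, y3 >= 0

Solving the primal: x* = (9, 0).
  primal value c^T x* = 36.
Solving the dual: y* = (0, 0, 2).
  dual value b^T y* = 36.
Strong duality: c^T x* = b^T y*. Confirmed.

36


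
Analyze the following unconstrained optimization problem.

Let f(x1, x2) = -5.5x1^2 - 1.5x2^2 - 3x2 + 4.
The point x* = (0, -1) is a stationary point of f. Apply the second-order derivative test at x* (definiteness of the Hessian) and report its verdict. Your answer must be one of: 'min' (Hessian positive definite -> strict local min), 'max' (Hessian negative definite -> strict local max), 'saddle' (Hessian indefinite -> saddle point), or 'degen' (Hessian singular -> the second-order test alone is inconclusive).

Compute the Hessian H = grad^2 f:
  H = [[-11, 0], [0, -3]]
Verify stationarity: grad f(x*) = H x* + g = (0, 0).
Eigenvalues of H: -11, -3.
Both eigenvalues < 0, so H is negative definite -> x* is a strict local max.

max


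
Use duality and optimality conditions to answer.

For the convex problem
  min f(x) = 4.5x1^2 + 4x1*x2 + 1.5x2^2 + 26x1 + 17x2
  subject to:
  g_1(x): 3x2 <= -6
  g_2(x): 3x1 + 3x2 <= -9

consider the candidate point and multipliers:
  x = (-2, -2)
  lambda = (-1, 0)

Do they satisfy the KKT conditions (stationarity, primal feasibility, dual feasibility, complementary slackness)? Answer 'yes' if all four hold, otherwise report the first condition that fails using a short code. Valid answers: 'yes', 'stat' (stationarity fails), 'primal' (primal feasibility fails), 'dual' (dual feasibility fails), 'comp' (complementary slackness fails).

Gradient of f: grad f(x) = Q x + c = (0, 3)
Constraint values g_i(x) = a_i^T x - b_i:
  g_1((-2, -2)) = 0
  g_2((-2, -2)) = -3
Stationarity residual: grad f(x) + sum_i lambda_i a_i = (0, 0)
  -> stationarity OK
Primal feasibility (all g_i <= 0): OK
Dual feasibility (all lambda_i >= 0): FAILS
Complementary slackness (lambda_i * g_i(x) = 0 for all i): OK

Verdict: the first failing condition is dual_feasibility -> dual.

dual


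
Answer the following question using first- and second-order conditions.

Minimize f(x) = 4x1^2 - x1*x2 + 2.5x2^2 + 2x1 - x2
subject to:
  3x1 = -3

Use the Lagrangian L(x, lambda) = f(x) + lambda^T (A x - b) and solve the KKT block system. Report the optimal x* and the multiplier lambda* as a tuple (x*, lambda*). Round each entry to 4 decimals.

Form the Lagrangian:
  L(x, lambda) = (1/2) x^T Q x + c^T x + lambda^T (A x - b)
Stationarity (grad_x L = 0): Q x + c + A^T lambda = 0.
Primal feasibility: A x = b.

This gives the KKT block system:
  [ Q   A^T ] [ x     ]   [-c ]
  [ A    0  ] [ lambda ] = [ b ]

Solving the linear system:
  x*      = (-1, 0)
  lambda* = (2)
  f(x*)   = 2

x* = (-1, 0), lambda* = (2)


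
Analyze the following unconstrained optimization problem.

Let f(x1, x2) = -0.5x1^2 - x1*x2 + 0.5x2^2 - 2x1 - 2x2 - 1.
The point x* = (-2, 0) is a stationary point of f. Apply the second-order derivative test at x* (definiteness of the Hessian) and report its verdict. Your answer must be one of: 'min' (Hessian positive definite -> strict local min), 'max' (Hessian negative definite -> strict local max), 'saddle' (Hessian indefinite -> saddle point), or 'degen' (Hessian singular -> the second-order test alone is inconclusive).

Compute the Hessian H = grad^2 f:
  H = [[-1, -1], [-1, 1]]
Verify stationarity: grad f(x*) = H x* + g = (0, 0).
Eigenvalues of H: -1.4142, 1.4142.
Eigenvalues have mixed signs, so H is indefinite -> x* is a saddle point.

saddle


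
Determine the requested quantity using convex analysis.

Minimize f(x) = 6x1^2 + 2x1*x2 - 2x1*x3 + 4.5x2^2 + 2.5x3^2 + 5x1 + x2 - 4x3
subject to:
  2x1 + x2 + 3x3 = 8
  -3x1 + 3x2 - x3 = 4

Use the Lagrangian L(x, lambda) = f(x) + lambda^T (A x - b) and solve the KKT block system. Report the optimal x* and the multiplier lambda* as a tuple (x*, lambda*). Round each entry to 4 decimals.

Form the Lagrangian:
  L(x, lambda) = (1/2) x^T Q x + c^T x + lambda^T (A x - b)
Stationarity (grad_x L = 0): Q x + c + A^T lambda = 0.
Primal feasibility: A x = b.

This gives the KKT block system:
  [ Q   A^T ] [ x     ]   [-c ]
  [ A    0  ] [ lambda ] = [ b ]

Solving the linear system:
  x*      = (-0.4803, 1.6638, 2.4322)
  lambda* = (-4.2379, -3.592)
  f(x*)   = 18.9023

x* = (-0.4803, 1.6638, 2.4322), lambda* = (-4.2379, -3.592)


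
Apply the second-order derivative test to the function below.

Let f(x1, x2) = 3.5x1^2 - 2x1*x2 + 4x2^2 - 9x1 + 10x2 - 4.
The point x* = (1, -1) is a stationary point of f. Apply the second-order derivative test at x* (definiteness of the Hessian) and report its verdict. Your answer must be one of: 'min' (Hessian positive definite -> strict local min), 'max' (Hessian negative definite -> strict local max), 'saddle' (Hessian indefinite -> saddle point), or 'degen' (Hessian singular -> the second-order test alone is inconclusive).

Compute the Hessian H = grad^2 f:
  H = [[7, -2], [-2, 8]]
Verify stationarity: grad f(x*) = H x* + g = (0, 0).
Eigenvalues of H: 5.4384, 9.5616.
Both eigenvalues > 0, so H is positive definite -> x* is a strict local min.

min


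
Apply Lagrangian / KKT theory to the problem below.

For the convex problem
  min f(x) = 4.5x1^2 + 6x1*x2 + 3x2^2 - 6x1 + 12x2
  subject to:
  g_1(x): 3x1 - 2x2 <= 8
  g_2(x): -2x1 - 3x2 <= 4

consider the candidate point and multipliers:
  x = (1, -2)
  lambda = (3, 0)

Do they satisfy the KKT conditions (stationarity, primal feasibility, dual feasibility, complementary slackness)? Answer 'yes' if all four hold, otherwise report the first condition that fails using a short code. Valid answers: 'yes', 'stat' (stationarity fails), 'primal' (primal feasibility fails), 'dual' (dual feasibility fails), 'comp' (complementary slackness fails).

Gradient of f: grad f(x) = Q x + c = (-9, 6)
Constraint values g_i(x) = a_i^T x - b_i:
  g_1((1, -2)) = -1
  g_2((1, -2)) = 0
Stationarity residual: grad f(x) + sum_i lambda_i a_i = (0, 0)
  -> stationarity OK
Primal feasibility (all g_i <= 0): OK
Dual feasibility (all lambda_i >= 0): OK
Complementary slackness (lambda_i * g_i(x) = 0 for all i): FAILS

Verdict: the first failing condition is complementary_slackness -> comp.

comp


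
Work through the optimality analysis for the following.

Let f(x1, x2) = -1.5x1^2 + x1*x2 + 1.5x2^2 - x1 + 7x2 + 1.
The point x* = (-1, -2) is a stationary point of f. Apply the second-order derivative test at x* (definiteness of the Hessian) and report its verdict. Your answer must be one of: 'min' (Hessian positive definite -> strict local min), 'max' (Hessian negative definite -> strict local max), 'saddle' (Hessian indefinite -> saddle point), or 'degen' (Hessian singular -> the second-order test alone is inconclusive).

Compute the Hessian H = grad^2 f:
  H = [[-3, 1], [1, 3]]
Verify stationarity: grad f(x*) = H x* + g = (0, 0).
Eigenvalues of H: -3.1623, 3.1623.
Eigenvalues have mixed signs, so H is indefinite -> x* is a saddle point.

saddle


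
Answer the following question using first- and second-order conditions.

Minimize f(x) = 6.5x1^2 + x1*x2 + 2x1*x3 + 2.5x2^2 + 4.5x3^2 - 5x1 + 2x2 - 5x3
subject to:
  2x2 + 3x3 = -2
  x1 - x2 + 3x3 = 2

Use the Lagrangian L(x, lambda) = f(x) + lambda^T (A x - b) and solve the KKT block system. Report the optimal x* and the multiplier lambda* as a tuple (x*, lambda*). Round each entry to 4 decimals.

Form the Lagrangian:
  L(x, lambda) = (1/2) x^T Q x + c^T x + lambda^T (A x - b)
Stationarity (grad_x L = 0): Q x + c + A^T lambda = 0.
Primal feasibility: A x = b.

This gives the KKT block system:
  [ Q   A^T ] [ x     ]   [-c ]
  [ A    0  ] [ lambda ] = [ b ]

Solving the linear system:
  x*      = (0.4919, -1.1694, 0.1129)
  lambda* = (1.4516, -0.4516)
  f(x*)   = -0.7782

x* = (0.4919, -1.1694, 0.1129), lambda* = (1.4516, -0.4516)


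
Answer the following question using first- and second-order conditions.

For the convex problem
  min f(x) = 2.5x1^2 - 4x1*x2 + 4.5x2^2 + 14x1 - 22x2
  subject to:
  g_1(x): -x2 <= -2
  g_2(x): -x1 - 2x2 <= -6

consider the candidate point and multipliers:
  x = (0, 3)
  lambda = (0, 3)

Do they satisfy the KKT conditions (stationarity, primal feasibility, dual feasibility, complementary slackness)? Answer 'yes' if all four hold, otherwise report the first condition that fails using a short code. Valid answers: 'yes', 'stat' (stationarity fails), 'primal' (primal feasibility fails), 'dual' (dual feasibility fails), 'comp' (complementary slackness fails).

Gradient of f: grad f(x) = Q x + c = (2, 5)
Constraint values g_i(x) = a_i^T x - b_i:
  g_1((0, 3)) = -1
  g_2((0, 3)) = 0
Stationarity residual: grad f(x) + sum_i lambda_i a_i = (-1, -1)
  -> stationarity FAILS
Primal feasibility (all g_i <= 0): OK
Dual feasibility (all lambda_i >= 0): OK
Complementary slackness (lambda_i * g_i(x) = 0 for all i): OK

Verdict: the first failing condition is stationarity -> stat.

stat


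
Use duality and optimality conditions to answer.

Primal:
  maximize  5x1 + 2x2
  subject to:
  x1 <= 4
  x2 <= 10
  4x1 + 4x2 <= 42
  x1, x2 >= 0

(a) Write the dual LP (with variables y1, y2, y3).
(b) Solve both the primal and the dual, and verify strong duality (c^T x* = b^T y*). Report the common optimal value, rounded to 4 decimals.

The standard primal-dual pair for 'max c^T x s.t. A x <= b, x >= 0' is:
  Dual:  min b^T y  s.t.  A^T y >= c,  y >= 0.

So the dual LP is:
  minimize  4y1 + 10y2 + 42y3
  subject to:
    y1 + 4y3 >= 5
    y2 + 4y3 >= 2
    y1, y2, y3 >= 0

Solving the primal: x* = (4, 6.5).
  primal value c^T x* = 33.
Solving the dual: y* = (3, 0, 0.5).
  dual value b^T y* = 33.
Strong duality: c^T x* = b^T y*. Confirmed.

33


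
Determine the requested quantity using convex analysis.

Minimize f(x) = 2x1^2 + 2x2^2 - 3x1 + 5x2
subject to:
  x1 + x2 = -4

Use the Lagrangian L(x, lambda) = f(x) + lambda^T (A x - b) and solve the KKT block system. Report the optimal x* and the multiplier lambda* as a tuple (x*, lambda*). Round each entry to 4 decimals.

Form the Lagrangian:
  L(x, lambda) = (1/2) x^T Q x + c^T x + lambda^T (A x - b)
Stationarity (grad_x L = 0): Q x + c + A^T lambda = 0.
Primal feasibility: A x = b.

This gives the KKT block system:
  [ Q   A^T ] [ x     ]   [-c ]
  [ A    0  ] [ lambda ] = [ b ]

Solving the linear system:
  x*      = (-1, -3)
  lambda* = (7)
  f(x*)   = 8

x* = (-1, -3), lambda* = (7)


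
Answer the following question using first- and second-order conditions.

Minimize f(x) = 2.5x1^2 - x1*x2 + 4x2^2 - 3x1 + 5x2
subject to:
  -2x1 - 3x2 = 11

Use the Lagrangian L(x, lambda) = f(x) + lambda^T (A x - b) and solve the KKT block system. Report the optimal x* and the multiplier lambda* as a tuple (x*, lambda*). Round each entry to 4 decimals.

Form the Lagrangian:
  L(x, lambda) = (1/2) x^T Q x + c^T x + lambda^T (A x - b)
Stationarity (grad_x L = 0): Q x + c + A^T lambda = 0.
Primal feasibility: A x = b.

This gives the KKT block system:
  [ Q   A^T ] [ x     ]   [-c ]
  [ A    0  ] [ lambda ] = [ b ]

Solving the linear system:
  x*      = (-1.7079, -2.5281)
  lambda* = (-4.5056)
  f(x*)   = 21.0225

x* = (-1.7079, -2.5281), lambda* = (-4.5056)


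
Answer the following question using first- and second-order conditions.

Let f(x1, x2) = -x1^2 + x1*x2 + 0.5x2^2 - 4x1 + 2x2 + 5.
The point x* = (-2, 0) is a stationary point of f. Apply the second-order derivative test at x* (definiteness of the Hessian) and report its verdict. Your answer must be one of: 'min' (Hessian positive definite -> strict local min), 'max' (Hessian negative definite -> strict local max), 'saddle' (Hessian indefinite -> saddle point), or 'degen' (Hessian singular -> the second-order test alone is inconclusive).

Compute the Hessian H = grad^2 f:
  H = [[-2, 1], [1, 1]]
Verify stationarity: grad f(x*) = H x* + g = (0, 0).
Eigenvalues of H: -2.3028, 1.3028.
Eigenvalues have mixed signs, so H is indefinite -> x* is a saddle point.

saddle


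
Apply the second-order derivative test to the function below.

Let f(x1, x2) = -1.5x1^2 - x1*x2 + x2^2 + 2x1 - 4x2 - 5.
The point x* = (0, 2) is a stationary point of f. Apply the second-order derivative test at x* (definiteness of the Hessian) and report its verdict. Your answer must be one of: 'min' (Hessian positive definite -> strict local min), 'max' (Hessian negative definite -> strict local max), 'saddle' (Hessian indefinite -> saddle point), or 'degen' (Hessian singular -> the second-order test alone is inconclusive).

Compute the Hessian H = grad^2 f:
  H = [[-3, -1], [-1, 2]]
Verify stationarity: grad f(x*) = H x* + g = (0, 0).
Eigenvalues of H: -3.1926, 2.1926.
Eigenvalues have mixed signs, so H is indefinite -> x* is a saddle point.

saddle


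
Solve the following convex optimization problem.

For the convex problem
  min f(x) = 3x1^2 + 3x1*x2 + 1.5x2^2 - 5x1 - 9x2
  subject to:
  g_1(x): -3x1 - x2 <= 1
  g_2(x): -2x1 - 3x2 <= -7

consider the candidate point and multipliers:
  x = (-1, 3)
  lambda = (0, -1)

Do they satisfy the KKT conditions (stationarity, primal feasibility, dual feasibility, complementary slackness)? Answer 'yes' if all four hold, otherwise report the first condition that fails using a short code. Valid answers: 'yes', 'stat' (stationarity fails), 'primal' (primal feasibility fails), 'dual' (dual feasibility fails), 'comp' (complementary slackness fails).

Gradient of f: grad f(x) = Q x + c = (-2, -3)
Constraint values g_i(x) = a_i^T x - b_i:
  g_1((-1, 3)) = -1
  g_2((-1, 3)) = 0
Stationarity residual: grad f(x) + sum_i lambda_i a_i = (0, 0)
  -> stationarity OK
Primal feasibility (all g_i <= 0): OK
Dual feasibility (all lambda_i >= 0): FAILS
Complementary slackness (lambda_i * g_i(x) = 0 for all i): OK

Verdict: the first failing condition is dual_feasibility -> dual.

dual


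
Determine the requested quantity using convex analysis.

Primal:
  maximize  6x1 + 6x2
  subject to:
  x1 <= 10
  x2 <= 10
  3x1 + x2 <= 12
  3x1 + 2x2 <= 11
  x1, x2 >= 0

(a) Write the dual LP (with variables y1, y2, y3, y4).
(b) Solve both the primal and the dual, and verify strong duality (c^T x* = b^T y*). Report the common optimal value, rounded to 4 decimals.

The standard primal-dual pair for 'max c^T x s.t. A x <= b, x >= 0' is:
  Dual:  min b^T y  s.t.  A^T y >= c,  y >= 0.

So the dual LP is:
  minimize  10y1 + 10y2 + 12y3 + 11y4
  subject to:
    y1 + 3y3 + 3y4 >= 6
    y2 + y3 + 2y4 >= 6
    y1, y2, y3, y4 >= 0

Solving the primal: x* = (0, 5.5).
  primal value c^T x* = 33.
Solving the dual: y* = (0, 0, 0, 3).
  dual value b^T y* = 33.
Strong duality: c^T x* = b^T y*. Confirmed.

33


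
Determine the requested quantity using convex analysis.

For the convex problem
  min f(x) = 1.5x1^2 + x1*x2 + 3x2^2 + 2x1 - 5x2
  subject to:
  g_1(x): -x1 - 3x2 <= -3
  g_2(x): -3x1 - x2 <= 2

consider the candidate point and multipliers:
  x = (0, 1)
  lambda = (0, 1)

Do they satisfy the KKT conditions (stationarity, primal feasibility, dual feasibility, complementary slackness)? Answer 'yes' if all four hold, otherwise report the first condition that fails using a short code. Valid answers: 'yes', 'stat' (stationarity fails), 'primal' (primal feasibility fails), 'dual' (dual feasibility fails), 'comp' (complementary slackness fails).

Gradient of f: grad f(x) = Q x + c = (3, 1)
Constraint values g_i(x) = a_i^T x - b_i:
  g_1((0, 1)) = 0
  g_2((0, 1)) = -3
Stationarity residual: grad f(x) + sum_i lambda_i a_i = (0, 0)
  -> stationarity OK
Primal feasibility (all g_i <= 0): OK
Dual feasibility (all lambda_i >= 0): OK
Complementary slackness (lambda_i * g_i(x) = 0 for all i): FAILS

Verdict: the first failing condition is complementary_slackness -> comp.

comp


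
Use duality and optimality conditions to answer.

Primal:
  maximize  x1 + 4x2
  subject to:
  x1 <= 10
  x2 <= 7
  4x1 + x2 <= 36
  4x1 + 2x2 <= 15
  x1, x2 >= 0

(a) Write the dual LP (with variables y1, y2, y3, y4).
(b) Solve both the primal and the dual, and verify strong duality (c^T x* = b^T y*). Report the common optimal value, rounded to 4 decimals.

The standard primal-dual pair for 'max c^T x s.t. A x <= b, x >= 0' is:
  Dual:  min b^T y  s.t.  A^T y >= c,  y >= 0.

So the dual LP is:
  minimize  10y1 + 7y2 + 36y3 + 15y4
  subject to:
    y1 + 4y3 + 4y4 >= 1
    y2 + y3 + 2y4 >= 4
    y1, y2, y3, y4 >= 0

Solving the primal: x* = (0.25, 7).
  primal value c^T x* = 28.25.
Solving the dual: y* = (0, 3.5, 0, 0.25).
  dual value b^T y* = 28.25.
Strong duality: c^T x* = b^T y*. Confirmed.

28.25


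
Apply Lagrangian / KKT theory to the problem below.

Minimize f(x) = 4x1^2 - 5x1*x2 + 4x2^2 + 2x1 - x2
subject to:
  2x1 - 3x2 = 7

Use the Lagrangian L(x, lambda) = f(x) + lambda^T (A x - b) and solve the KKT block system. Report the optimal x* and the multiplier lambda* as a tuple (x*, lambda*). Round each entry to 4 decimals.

Form the Lagrangian:
  L(x, lambda) = (1/2) x^T Q x + c^T x + lambda^T (A x - b)
Stationarity (grad_x L = 0): Q x + c + A^T lambda = 0.
Primal feasibility: A x = b.

This gives the KKT block system:
  [ Q   A^T ] [ x     ]   [-c ]
  [ A    0  ] [ lambda ] = [ b ]

Solving the linear system:
  x*      = (-0.1136, -2.4091)
  lambda* = (-6.5682)
  f(x*)   = 24.0795

x* = (-0.1136, -2.4091), lambda* = (-6.5682)


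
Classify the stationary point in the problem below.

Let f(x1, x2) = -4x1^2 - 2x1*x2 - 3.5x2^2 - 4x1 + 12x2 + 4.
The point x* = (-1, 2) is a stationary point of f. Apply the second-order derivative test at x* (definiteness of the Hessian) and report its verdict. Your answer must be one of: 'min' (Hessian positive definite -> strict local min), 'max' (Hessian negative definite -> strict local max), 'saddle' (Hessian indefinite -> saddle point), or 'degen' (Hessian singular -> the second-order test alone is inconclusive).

Compute the Hessian H = grad^2 f:
  H = [[-8, -2], [-2, -7]]
Verify stationarity: grad f(x*) = H x* + g = (0, 0).
Eigenvalues of H: -9.5616, -5.4384.
Both eigenvalues < 0, so H is negative definite -> x* is a strict local max.

max


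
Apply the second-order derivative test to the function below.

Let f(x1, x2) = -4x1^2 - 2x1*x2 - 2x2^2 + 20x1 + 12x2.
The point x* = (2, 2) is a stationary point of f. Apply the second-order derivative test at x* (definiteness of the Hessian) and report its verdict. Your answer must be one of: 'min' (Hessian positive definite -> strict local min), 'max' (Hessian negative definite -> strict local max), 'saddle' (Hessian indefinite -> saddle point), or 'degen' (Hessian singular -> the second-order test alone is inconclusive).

Compute the Hessian H = grad^2 f:
  H = [[-8, -2], [-2, -4]]
Verify stationarity: grad f(x*) = H x* + g = (0, 0).
Eigenvalues of H: -8.8284, -3.1716.
Both eigenvalues < 0, so H is negative definite -> x* is a strict local max.

max


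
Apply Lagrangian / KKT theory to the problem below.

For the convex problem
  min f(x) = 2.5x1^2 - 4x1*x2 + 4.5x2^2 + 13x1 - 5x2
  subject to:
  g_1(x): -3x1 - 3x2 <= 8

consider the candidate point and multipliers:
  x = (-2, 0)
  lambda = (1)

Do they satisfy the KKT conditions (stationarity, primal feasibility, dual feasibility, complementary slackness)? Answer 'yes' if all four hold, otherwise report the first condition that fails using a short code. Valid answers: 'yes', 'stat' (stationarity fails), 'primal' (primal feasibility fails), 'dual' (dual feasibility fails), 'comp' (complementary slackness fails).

Gradient of f: grad f(x) = Q x + c = (3, 3)
Constraint values g_i(x) = a_i^T x - b_i:
  g_1((-2, 0)) = -2
Stationarity residual: grad f(x) + sum_i lambda_i a_i = (0, 0)
  -> stationarity OK
Primal feasibility (all g_i <= 0): OK
Dual feasibility (all lambda_i >= 0): OK
Complementary slackness (lambda_i * g_i(x) = 0 for all i): FAILS

Verdict: the first failing condition is complementary_slackness -> comp.

comp


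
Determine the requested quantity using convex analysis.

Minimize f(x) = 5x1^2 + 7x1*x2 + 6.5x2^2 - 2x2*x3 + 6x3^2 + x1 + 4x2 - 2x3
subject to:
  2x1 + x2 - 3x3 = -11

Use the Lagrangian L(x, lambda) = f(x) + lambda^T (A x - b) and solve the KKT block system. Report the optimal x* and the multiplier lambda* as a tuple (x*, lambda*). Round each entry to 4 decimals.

Form the Lagrangian:
  L(x, lambda) = (1/2) x^T Q x + c^T x + lambda^T (A x - b)
Stationarity (grad_x L = 0): Q x + c + A^T lambda = 0.
Primal feasibility: A x = b.

This gives the KKT block system:
  [ Q   A^T ] [ x     ]   [-c ]
  [ A    0  ] [ lambda ] = [ b ]

Solving the linear system:
  x*      = (-2.2181, 0.6014, 2.3884)
  lambda* = (8.4859)
  f(x*)   = 44.3777

x* = (-2.2181, 0.6014, 2.3884), lambda* = (8.4859)


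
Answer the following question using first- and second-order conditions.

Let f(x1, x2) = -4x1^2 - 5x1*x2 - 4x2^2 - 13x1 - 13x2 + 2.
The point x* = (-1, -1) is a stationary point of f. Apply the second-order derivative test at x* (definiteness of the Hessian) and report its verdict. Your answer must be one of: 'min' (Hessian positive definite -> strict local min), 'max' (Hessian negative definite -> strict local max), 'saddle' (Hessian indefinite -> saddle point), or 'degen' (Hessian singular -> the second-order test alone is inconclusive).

Compute the Hessian H = grad^2 f:
  H = [[-8, -5], [-5, -8]]
Verify stationarity: grad f(x*) = H x* + g = (0, 0).
Eigenvalues of H: -13, -3.
Both eigenvalues < 0, so H is negative definite -> x* is a strict local max.

max


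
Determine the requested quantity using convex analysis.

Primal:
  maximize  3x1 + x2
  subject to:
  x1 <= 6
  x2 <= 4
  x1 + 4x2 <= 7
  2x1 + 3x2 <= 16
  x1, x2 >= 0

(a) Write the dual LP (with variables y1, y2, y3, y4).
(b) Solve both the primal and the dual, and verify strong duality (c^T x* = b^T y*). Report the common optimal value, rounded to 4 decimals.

The standard primal-dual pair for 'max c^T x s.t. A x <= b, x >= 0' is:
  Dual:  min b^T y  s.t.  A^T y >= c,  y >= 0.

So the dual LP is:
  minimize  6y1 + 4y2 + 7y3 + 16y4
  subject to:
    y1 + y3 + 2y4 >= 3
    y2 + 4y3 + 3y4 >= 1
    y1, y2, y3, y4 >= 0

Solving the primal: x* = (6, 0.25).
  primal value c^T x* = 18.25.
Solving the dual: y* = (2.75, 0, 0.25, 0).
  dual value b^T y* = 18.25.
Strong duality: c^T x* = b^T y*. Confirmed.

18.25


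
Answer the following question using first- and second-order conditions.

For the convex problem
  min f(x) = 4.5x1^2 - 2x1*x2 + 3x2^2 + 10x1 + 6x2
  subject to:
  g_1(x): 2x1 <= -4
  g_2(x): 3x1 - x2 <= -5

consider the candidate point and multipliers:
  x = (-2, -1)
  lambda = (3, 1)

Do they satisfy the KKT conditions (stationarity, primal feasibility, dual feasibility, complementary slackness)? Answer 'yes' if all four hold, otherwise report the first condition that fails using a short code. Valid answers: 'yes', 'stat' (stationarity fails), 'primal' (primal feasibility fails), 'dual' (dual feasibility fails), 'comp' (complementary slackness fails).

Gradient of f: grad f(x) = Q x + c = (-6, 4)
Constraint values g_i(x) = a_i^T x - b_i:
  g_1((-2, -1)) = 0
  g_2((-2, -1)) = 0
Stationarity residual: grad f(x) + sum_i lambda_i a_i = (3, 3)
  -> stationarity FAILS
Primal feasibility (all g_i <= 0): OK
Dual feasibility (all lambda_i >= 0): OK
Complementary slackness (lambda_i * g_i(x) = 0 for all i): OK

Verdict: the first failing condition is stationarity -> stat.

stat


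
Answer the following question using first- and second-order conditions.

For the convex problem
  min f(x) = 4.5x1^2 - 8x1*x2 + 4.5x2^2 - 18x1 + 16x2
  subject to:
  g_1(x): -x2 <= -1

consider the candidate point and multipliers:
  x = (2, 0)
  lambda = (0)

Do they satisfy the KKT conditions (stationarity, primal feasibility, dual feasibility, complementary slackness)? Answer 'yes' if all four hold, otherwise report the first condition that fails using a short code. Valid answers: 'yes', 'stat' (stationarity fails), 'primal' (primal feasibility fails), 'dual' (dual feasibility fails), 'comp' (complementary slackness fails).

Gradient of f: grad f(x) = Q x + c = (0, 0)
Constraint values g_i(x) = a_i^T x - b_i:
  g_1((2, 0)) = 1
Stationarity residual: grad f(x) + sum_i lambda_i a_i = (0, 0)
  -> stationarity OK
Primal feasibility (all g_i <= 0): FAILS
Dual feasibility (all lambda_i >= 0): OK
Complementary slackness (lambda_i * g_i(x) = 0 for all i): OK

Verdict: the first failing condition is primal_feasibility -> primal.

primal


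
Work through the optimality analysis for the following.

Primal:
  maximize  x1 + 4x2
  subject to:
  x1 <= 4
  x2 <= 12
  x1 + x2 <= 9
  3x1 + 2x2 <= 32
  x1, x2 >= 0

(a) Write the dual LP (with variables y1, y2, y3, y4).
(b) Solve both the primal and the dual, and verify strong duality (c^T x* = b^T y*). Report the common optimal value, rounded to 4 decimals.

The standard primal-dual pair for 'max c^T x s.t. A x <= b, x >= 0' is:
  Dual:  min b^T y  s.t.  A^T y >= c,  y >= 0.

So the dual LP is:
  minimize  4y1 + 12y2 + 9y3 + 32y4
  subject to:
    y1 + y3 + 3y4 >= 1
    y2 + y3 + 2y4 >= 4
    y1, y2, y3, y4 >= 0

Solving the primal: x* = (0, 9).
  primal value c^T x* = 36.
Solving the dual: y* = (0, 0, 4, 0).
  dual value b^T y* = 36.
Strong duality: c^T x* = b^T y*. Confirmed.

36


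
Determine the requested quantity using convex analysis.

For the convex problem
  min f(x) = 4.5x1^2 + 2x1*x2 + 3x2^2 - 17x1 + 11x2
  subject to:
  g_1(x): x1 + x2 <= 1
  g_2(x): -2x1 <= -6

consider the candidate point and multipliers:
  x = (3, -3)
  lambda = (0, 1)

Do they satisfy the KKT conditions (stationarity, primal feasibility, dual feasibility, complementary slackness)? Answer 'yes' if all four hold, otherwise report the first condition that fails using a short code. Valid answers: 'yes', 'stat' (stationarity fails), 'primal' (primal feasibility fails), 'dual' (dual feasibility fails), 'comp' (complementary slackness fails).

Gradient of f: grad f(x) = Q x + c = (4, -1)
Constraint values g_i(x) = a_i^T x - b_i:
  g_1((3, -3)) = -1
  g_2((3, -3)) = 0
Stationarity residual: grad f(x) + sum_i lambda_i a_i = (2, -1)
  -> stationarity FAILS
Primal feasibility (all g_i <= 0): OK
Dual feasibility (all lambda_i >= 0): OK
Complementary slackness (lambda_i * g_i(x) = 0 for all i): OK

Verdict: the first failing condition is stationarity -> stat.

stat


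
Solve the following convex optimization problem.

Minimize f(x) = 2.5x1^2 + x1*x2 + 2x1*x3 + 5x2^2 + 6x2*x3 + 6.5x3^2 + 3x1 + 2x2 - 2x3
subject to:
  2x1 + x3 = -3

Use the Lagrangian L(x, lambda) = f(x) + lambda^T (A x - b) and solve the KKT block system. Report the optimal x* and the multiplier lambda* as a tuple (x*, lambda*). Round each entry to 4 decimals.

Form the Lagrangian:
  L(x, lambda) = (1/2) x^T Q x + c^T x + lambda^T (A x - b)
Stationarity (grad_x L = 0): Q x + c + A^T lambda = 0.
Primal feasibility: A x = b.

This gives the KKT block system:
  [ Q   A^T ] [ x     ]   [-c ]
  [ A    0  ] [ lambda ] = [ b ]

Solving the linear system:
  x*      = (-1.664, -0.2304, 0.3279)
  lambda* = (2.4472)
  f(x*)   = 0.6165

x* = (-1.664, -0.2304, 0.3279), lambda* = (2.4472)


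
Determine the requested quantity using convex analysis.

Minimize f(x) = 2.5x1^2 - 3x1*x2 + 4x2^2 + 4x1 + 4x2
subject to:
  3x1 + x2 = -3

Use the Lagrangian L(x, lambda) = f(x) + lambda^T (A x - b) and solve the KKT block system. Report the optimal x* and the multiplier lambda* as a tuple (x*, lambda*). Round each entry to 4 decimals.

Form the Lagrangian:
  L(x, lambda) = (1/2) x^T Q x + c^T x + lambda^T (A x - b)
Stationarity (grad_x L = 0): Q x + c + A^T lambda = 0.
Primal feasibility: A x = b.

This gives the KKT block system:
  [ Q   A^T ] [ x     ]   [-c ]
  [ A    0  ] [ lambda ] = [ b ]

Solving the linear system:
  x*      = (-0.7684, -0.6947)
  lambda* = (-0.7474)
  f(x*)   = -4.0474

x* = (-0.7684, -0.6947), lambda* = (-0.7474)


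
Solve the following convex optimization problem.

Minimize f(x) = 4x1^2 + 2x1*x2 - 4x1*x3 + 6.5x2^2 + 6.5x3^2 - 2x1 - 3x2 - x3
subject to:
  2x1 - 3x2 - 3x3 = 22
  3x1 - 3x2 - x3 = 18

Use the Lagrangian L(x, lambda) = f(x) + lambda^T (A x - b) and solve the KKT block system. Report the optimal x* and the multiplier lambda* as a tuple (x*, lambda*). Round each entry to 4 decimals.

Form the Lagrangian:
  L(x, lambda) = (1/2) x^T Q x + c^T x + lambda^T (A x - b)
Stationarity (grad_x L = 0): Q x + c + A^T lambda = 0.
Primal feasibility: A x = b.

This gives the KKT block system:
  [ Q   A^T ] [ x     ]   [-c ]
  [ A    0  ] [ lambda ] = [ b ]

Solving the linear system:
  x*      = (2.0089, -2.9897, -3.0044)
  lambda* = (-17.7386, 5.1226)
  f(x*)   = 152.9985

x* = (2.0089, -2.9897, -3.0044), lambda* = (-17.7386, 5.1226)


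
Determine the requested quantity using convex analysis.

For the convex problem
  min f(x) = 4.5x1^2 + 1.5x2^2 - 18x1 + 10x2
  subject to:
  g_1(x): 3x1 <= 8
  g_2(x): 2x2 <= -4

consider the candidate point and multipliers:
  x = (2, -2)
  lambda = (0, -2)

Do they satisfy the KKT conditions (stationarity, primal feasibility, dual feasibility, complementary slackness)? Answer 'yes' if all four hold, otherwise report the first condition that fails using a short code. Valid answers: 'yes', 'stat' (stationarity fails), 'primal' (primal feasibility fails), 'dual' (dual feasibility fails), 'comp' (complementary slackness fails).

Gradient of f: grad f(x) = Q x + c = (0, 4)
Constraint values g_i(x) = a_i^T x - b_i:
  g_1((2, -2)) = -2
  g_2((2, -2)) = 0
Stationarity residual: grad f(x) + sum_i lambda_i a_i = (0, 0)
  -> stationarity OK
Primal feasibility (all g_i <= 0): OK
Dual feasibility (all lambda_i >= 0): FAILS
Complementary slackness (lambda_i * g_i(x) = 0 for all i): OK

Verdict: the first failing condition is dual_feasibility -> dual.

dual


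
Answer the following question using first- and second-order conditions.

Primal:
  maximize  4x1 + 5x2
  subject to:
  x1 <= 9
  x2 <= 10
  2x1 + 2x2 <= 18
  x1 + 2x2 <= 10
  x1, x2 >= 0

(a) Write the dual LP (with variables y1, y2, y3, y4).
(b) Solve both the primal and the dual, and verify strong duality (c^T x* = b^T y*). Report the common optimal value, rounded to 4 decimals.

The standard primal-dual pair for 'max c^T x s.t. A x <= b, x >= 0' is:
  Dual:  min b^T y  s.t.  A^T y >= c,  y >= 0.

So the dual LP is:
  minimize  9y1 + 10y2 + 18y3 + 10y4
  subject to:
    y1 + 2y3 + y4 >= 4
    y2 + 2y3 + 2y4 >= 5
    y1, y2, y3, y4 >= 0

Solving the primal: x* = (8, 1).
  primal value c^T x* = 37.
Solving the dual: y* = (0, 0, 1.5, 1).
  dual value b^T y* = 37.
Strong duality: c^T x* = b^T y*. Confirmed.

37


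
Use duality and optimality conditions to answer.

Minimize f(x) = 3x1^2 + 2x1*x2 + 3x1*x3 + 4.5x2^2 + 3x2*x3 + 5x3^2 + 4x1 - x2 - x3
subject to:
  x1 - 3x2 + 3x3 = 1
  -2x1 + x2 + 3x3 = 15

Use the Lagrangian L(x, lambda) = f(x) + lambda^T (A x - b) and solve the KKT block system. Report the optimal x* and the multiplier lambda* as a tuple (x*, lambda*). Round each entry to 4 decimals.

Form the Lagrangian:
  L(x, lambda) = (1/2) x^T Q x + c^T x + lambda^T (A x - b)
Stationarity (grad_x L = 0): Q x + c + A^T lambda = 0.
Primal feasibility: A x = b.

This gives the KKT block system:
  [ Q   A^T ] [ x     ]   [-c ]
  [ A    0  ] [ lambda ] = [ b ]

Solving the linear system:
  x*      = (-3.6647, 0.7515, 2.3064)
  lambda* = (0.2279, -4.6692)
  f(x*)   = 26.0466

x* = (-3.6647, 0.7515, 2.3064), lambda* = (0.2279, -4.6692)


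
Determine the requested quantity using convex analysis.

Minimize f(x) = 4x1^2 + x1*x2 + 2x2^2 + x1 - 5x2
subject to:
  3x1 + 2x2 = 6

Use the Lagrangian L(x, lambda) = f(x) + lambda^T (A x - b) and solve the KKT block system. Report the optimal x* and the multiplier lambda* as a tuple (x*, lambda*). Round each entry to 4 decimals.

Form the Lagrangian:
  L(x, lambda) = (1/2) x^T Q x + c^T x + lambda^T (A x - b)
Stationarity (grad_x L = 0): Q x + c + A^T lambda = 0.
Primal feasibility: A x = b.

This gives the KKT block system:
  [ Q   A^T ] [ x     ]   [-c ]
  [ A    0  ] [ lambda ] = [ b ]

Solving the linear system:
  x*      = (0.4643, 2.3036)
  lambda* = (-2.3393)
  f(x*)   = 1.4911

x* = (0.4643, 2.3036), lambda* = (-2.3393)


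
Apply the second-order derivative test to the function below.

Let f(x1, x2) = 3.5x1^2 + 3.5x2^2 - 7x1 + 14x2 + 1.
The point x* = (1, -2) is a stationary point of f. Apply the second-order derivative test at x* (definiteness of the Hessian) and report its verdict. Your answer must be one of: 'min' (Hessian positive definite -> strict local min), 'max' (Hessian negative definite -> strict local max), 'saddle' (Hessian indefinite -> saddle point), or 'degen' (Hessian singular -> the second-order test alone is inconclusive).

Compute the Hessian H = grad^2 f:
  H = [[7, 0], [0, 7]]
Verify stationarity: grad f(x*) = H x* + g = (0, 0).
Eigenvalues of H: 7, 7.
Both eigenvalues > 0, so H is positive definite -> x* is a strict local min.

min


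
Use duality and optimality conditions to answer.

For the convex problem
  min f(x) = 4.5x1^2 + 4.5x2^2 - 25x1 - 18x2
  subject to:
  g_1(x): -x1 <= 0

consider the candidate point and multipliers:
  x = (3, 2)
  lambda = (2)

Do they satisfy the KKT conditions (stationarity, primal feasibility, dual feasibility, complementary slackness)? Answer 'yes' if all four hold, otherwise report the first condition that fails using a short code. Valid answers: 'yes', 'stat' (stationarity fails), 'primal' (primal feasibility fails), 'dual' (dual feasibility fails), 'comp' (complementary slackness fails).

Gradient of f: grad f(x) = Q x + c = (2, 0)
Constraint values g_i(x) = a_i^T x - b_i:
  g_1((3, 2)) = -3
Stationarity residual: grad f(x) + sum_i lambda_i a_i = (0, 0)
  -> stationarity OK
Primal feasibility (all g_i <= 0): OK
Dual feasibility (all lambda_i >= 0): OK
Complementary slackness (lambda_i * g_i(x) = 0 for all i): FAILS

Verdict: the first failing condition is complementary_slackness -> comp.

comp


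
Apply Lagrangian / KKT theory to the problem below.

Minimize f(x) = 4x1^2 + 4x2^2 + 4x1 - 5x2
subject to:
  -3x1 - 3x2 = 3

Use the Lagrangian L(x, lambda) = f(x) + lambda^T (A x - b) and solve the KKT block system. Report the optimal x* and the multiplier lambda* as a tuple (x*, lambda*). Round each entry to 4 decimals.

Form the Lagrangian:
  L(x, lambda) = (1/2) x^T Q x + c^T x + lambda^T (A x - b)
Stationarity (grad_x L = 0): Q x + c + A^T lambda = 0.
Primal feasibility: A x = b.

This gives the KKT block system:
  [ Q   A^T ] [ x     ]   [-c ]
  [ A    0  ] [ lambda ] = [ b ]

Solving the linear system:
  x*      = (-1.0625, 0.0625)
  lambda* = (-1.5)
  f(x*)   = -0.0312

x* = (-1.0625, 0.0625), lambda* = (-1.5)


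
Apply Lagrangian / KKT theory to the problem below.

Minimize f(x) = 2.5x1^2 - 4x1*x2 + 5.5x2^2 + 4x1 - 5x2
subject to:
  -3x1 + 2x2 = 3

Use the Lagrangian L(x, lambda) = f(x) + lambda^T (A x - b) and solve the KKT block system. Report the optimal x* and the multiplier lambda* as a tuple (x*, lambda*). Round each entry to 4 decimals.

Form the Lagrangian:
  L(x, lambda) = (1/2) x^T Q x + c^T x + lambda^T (A x - b)
Stationarity (grad_x L = 0): Q x + c + A^T lambda = 0.
Primal feasibility: A x = b.

This gives the KKT block system:
  [ Q   A^T ] [ x     ]   [-c ]
  [ A    0  ] [ lambda ] = [ b ]

Solving the linear system:
  x*      = (-0.8592, 0.2113)
  lambda* = (-0.3803)
  f(x*)   = -1.6761

x* = (-0.8592, 0.2113), lambda* = (-0.3803)


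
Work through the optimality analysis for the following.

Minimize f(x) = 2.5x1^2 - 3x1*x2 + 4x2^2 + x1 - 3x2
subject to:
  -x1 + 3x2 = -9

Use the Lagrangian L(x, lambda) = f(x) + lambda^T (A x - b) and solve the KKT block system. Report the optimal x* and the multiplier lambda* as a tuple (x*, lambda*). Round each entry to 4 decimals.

Form the Lagrangian:
  L(x, lambda) = (1/2) x^T Q x + c^T x + lambda^T (A x - b)
Stationarity (grad_x L = 0): Q x + c + A^T lambda = 0.
Primal feasibility: A x = b.

This gives the KKT block system:
  [ Q   A^T ] [ x     ]   [-c ]
  [ A    0  ] [ lambda ] = [ b ]

Solving the linear system:
  x*      = (-0.2571, -3.0857)
  lambda* = (8.9714)
  f(x*)   = 44.8714

x* = (-0.2571, -3.0857), lambda* = (8.9714)


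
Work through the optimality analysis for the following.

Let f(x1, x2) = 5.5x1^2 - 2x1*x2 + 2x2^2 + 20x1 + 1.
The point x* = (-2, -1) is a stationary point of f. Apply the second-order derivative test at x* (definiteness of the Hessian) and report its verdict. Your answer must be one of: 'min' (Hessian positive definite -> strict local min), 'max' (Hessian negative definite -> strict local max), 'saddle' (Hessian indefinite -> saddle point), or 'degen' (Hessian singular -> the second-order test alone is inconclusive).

Compute the Hessian H = grad^2 f:
  H = [[11, -2], [-2, 4]]
Verify stationarity: grad f(x*) = H x* + g = (0, 0).
Eigenvalues of H: 3.4689, 11.5311.
Both eigenvalues > 0, so H is positive definite -> x* is a strict local min.

min


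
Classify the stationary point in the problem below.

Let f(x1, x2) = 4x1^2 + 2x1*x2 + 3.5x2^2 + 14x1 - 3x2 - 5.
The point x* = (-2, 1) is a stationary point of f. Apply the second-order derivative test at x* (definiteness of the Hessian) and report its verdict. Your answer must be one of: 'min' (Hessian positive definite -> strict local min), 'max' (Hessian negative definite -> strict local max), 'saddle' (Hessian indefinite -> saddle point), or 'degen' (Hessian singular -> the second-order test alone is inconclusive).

Compute the Hessian H = grad^2 f:
  H = [[8, 2], [2, 7]]
Verify stationarity: grad f(x*) = H x* + g = (0, 0).
Eigenvalues of H: 5.4384, 9.5616.
Both eigenvalues > 0, so H is positive definite -> x* is a strict local min.

min
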